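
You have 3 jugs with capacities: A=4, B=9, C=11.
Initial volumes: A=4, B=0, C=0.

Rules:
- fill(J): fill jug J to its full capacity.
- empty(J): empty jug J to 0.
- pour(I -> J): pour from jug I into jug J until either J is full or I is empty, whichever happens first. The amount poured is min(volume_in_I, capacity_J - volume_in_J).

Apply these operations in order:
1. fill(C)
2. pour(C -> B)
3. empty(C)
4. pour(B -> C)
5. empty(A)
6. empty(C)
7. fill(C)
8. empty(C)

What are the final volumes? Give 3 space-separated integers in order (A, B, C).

Answer: 0 0 0

Derivation:
Step 1: fill(C) -> (A=4 B=0 C=11)
Step 2: pour(C -> B) -> (A=4 B=9 C=2)
Step 3: empty(C) -> (A=4 B=9 C=0)
Step 4: pour(B -> C) -> (A=4 B=0 C=9)
Step 5: empty(A) -> (A=0 B=0 C=9)
Step 6: empty(C) -> (A=0 B=0 C=0)
Step 7: fill(C) -> (A=0 B=0 C=11)
Step 8: empty(C) -> (A=0 B=0 C=0)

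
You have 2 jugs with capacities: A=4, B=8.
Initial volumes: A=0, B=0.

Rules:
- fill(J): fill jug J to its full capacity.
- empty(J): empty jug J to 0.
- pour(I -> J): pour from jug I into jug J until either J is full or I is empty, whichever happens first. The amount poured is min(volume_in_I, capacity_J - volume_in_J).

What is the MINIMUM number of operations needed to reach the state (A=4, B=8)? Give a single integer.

BFS from (A=0, B=0). One shortest path:
  1. fill(A) -> (A=4 B=0)
  2. fill(B) -> (A=4 B=8)
Reached target in 2 moves.

Answer: 2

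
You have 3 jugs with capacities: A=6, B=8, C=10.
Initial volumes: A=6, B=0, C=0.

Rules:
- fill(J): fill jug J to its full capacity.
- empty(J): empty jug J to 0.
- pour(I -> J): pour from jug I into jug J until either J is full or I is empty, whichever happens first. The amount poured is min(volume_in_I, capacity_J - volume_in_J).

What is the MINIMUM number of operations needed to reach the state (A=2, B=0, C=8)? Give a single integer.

Answer: 5

Derivation:
BFS from (A=6, B=0, C=0). One shortest path:
  1. empty(A) -> (A=0 B=0 C=0)
  2. fill(C) -> (A=0 B=0 C=10)
  3. pour(C -> B) -> (A=0 B=8 C=2)
  4. pour(C -> A) -> (A=2 B=8 C=0)
  5. pour(B -> C) -> (A=2 B=0 C=8)
Reached target in 5 moves.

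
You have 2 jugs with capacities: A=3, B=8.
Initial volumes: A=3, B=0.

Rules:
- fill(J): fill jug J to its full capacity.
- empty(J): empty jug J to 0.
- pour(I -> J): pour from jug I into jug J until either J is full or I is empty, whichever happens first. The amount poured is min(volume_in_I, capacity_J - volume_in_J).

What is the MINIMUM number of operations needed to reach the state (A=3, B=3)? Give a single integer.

BFS from (A=3, B=0). One shortest path:
  1. pour(A -> B) -> (A=0 B=3)
  2. fill(A) -> (A=3 B=3)
Reached target in 2 moves.

Answer: 2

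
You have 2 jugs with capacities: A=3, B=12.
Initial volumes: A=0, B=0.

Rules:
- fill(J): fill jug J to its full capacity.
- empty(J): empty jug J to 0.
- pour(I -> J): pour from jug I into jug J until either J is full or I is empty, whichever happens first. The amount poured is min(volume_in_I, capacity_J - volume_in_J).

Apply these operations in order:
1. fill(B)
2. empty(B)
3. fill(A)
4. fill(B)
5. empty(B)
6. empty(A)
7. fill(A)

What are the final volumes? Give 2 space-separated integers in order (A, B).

Answer: 3 0

Derivation:
Step 1: fill(B) -> (A=0 B=12)
Step 2: empty(B) -> (A=0 B=0)
Step 3: fill(A) -> (A=3 B=0)
Step 4: fill(B) -> (A=3 B=12)
Step 5: empty(B) -> (A=3 B=0)
Step 6: empty(A) -> (A=0 B=0)
Step 7: fill(A) -> (A=3 B=0)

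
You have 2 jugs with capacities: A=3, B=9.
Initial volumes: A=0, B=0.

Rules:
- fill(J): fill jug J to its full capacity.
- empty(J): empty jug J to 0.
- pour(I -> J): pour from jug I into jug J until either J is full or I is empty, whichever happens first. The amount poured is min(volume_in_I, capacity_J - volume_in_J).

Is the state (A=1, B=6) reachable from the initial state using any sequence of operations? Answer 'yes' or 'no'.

Answer: no

Derivation:
BFS explored all 8 reachable states.
Reachable set includes: (0,0), (0,3), (0,6), (0,9), (3,0), (3,3), (3,6), (3,9)
Target (A=1, B=6) not in reachable set → no.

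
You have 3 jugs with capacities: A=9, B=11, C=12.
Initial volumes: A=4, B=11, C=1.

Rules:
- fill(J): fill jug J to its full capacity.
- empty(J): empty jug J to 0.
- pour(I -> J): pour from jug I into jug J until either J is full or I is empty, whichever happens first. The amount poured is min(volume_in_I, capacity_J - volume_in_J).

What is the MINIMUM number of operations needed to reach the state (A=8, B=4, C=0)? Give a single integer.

BFS from (A=4, B=11, C=1). One shortest path:
  1. empty(C) -> (A=4 B=11 C=0)
  2. pour(B -> C) -> (A=4 B=0 C=11)
  3. pour(A -> B) -> (A=0 B=4 C=11)
  4. fill(A) -> (A=9 B=4 C=11)
  5. pour(A -> C) -> (A=8 B=4 C=12)
  6. empty(C) -> (A=8 B=4 C=0)
Reached target in 6 moves.

Answer: 6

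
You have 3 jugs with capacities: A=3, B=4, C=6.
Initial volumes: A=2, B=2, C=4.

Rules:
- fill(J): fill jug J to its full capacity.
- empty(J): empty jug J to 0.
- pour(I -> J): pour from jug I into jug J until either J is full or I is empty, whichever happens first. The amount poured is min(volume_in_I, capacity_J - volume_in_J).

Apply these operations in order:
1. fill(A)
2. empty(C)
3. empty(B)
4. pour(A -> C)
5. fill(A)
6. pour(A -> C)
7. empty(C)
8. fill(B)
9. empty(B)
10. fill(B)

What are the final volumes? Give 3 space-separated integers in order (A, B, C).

Step 1: fill(A) -> (A=3 B=2 C=4)
Step 2: empty(C) -> (A=3 B=2 C=0)
Step 3: empty(B) -> (A=3 B=0 C=0)
Step 4: pour(A -> C) -> (A=0 B=0 C=3)
Step 5: fill(A) -> (A=3 B=0 C=3)
Step 6: pour(A -> C) -> (A=0 B=0 C=6)
Step 7: empty(C) -> (A=0 B=0 C=0)
Step 8: fill(B) -> (A=0 B=4 C=0)
Step 9: empty(B) -> (A=0 B=0 C=0)
Step 10: fill(B) -> (A=0 B=4 C=0)

Answer: 0 4 0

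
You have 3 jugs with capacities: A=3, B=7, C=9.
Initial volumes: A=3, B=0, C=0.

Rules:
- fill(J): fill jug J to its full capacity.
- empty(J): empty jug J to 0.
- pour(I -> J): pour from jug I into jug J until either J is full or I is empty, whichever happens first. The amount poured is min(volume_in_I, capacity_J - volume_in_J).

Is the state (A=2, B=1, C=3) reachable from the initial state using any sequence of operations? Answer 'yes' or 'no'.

Answer: no

Derivation:
BFS explored all 224 reachable states.
Reachable set includes: (0,0,0), (0,0,1), (0,0,2), (0,0,3), (0,0,4), (0,0,5), (0,0,6), (0,0,7), (0,0,8), (0,0,9), (0,1,0), (0,1,1) ...
Target (A=2, B=1, C=3) not in reachable set → no.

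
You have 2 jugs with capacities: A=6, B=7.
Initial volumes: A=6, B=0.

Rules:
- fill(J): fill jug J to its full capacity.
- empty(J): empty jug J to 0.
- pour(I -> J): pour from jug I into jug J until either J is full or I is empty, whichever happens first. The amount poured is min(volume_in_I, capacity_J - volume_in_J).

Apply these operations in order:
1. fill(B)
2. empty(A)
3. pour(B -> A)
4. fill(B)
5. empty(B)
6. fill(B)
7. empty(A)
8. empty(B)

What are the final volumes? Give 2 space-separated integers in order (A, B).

Step 1: fill(B) -> (A=6 B=7)
Step 2: empty(A) -> (A=0 B=7)
Step 3: pour(B -> A) -> (A=6 B=1)
Step 4: fill(B) -> (A=6 B=7)
Step 5: empty(B) -> (A=6 B=0)
Step 6: fill(B) -> (A=6 B=7)
Step 7: empty(A) -> (A=0 B=7)
Step 8: empty(B) -> (A=0 B=0)

Answer: 0 0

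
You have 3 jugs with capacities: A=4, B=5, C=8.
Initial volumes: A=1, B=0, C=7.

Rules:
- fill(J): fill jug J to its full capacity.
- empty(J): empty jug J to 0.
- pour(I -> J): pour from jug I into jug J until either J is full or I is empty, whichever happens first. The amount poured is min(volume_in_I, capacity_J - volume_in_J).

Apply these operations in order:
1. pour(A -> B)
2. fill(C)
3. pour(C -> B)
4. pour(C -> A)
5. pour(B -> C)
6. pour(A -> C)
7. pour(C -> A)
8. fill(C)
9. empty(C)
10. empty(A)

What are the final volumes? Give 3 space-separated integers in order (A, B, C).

Answer: 0 0 0

Derivation:
Step 1: pour(A -> B) -> (A=0 B=1 C=7)
Step 2: fill(C) -> (A=0 B=1 C=8)
Step 3: pour(C -> B) -> (A=0 B=5 C=4)
Step 4: pour(C -> A) -> (A=4 B=5 C=0)
Step 5: pour(B -> C) -> (A=4 B=0 C=5)
Step 6: pour(A -> C) -> (A=1 B=0 C=8)
Step 7: pour(C -> A) -> (A=4 B=0 C=5)
Step 8: fill(C) -> (A=4 B=0 C=8)
Step 9: empty(C) -> (A=4 B=0 C=0)
Step 10: empty(A) -> (A=0 B=0 C=0)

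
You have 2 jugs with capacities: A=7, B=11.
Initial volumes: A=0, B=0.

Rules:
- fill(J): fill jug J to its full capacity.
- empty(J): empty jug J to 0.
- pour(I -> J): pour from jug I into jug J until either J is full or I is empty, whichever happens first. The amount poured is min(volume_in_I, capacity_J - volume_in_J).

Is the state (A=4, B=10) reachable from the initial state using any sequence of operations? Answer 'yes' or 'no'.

Answer: no

Derivation:
BFS explored all 36 reachable states.
Reachable set includes: (0,0), (0,1), (0,2), (0,3), (0,4), (0,5), (0,6), (0,7), (0,8), (0,9), (0,10), (0,11) ...
Target (A=4, B=10) not in reachable set → no.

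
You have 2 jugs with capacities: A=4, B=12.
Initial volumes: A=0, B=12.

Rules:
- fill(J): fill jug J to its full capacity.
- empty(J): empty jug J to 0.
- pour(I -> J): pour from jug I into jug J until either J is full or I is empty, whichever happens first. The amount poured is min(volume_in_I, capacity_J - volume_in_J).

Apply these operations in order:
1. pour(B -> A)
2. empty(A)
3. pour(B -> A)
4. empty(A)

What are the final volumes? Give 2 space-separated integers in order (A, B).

Step 1: pour(B -> A) -> (A=4 B=8)
Step 2: empty(A) -> (A=0 B=8)
Step 3: pour(B -> A) -> (A=4 B=4)
Step 4: empty(A) -> (A=0 B=4)

Answer: 0 4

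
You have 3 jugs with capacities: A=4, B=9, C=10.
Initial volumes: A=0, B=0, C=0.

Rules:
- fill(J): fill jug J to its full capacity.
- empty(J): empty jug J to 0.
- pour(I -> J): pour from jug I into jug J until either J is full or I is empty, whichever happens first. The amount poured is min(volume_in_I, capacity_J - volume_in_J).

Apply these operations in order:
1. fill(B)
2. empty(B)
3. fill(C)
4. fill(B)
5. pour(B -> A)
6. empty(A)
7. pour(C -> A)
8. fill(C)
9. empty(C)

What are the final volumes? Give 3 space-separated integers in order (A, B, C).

Step 1: fill(B) -> (A=0 B=9 C=0)
Step 2: empty(B) -> (A=0 B=0 C=0)
Step 3: fill(C) -> (A=0 B=0 C=10)
Step 4: fill(B) -> (A=0 B=9 C=10)
Step 5: pour(B -> A) -> (A=4 B=5 C=10)
Step 6: empty(A) -> (A=0 B=5 C=10)
Step 7: pour(C -> A) -> (A=4 B=5 C=6)
Step 8: fill(C) -> (A=4 B=5 C=10)
Step 9: empty(C) -> (A=4 B=5 C=0)

Answer: 4 5 0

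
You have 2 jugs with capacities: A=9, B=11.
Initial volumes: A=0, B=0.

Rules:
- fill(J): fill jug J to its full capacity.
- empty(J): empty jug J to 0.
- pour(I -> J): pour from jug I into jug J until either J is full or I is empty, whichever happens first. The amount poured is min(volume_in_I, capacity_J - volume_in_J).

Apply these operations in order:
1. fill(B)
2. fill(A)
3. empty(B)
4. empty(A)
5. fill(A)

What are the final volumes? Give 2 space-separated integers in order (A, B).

Step 1: fill(B) -> (A=0 B=11)
Step 2: fill(A) -> (A=9 B=11)
Step 3: empty(B) -> (A=9 B=0)
Step 4: empty(A) -> (A=0 B=0)
Step 5: fill(A) -> (A=9 B=0)

Answer: 9 0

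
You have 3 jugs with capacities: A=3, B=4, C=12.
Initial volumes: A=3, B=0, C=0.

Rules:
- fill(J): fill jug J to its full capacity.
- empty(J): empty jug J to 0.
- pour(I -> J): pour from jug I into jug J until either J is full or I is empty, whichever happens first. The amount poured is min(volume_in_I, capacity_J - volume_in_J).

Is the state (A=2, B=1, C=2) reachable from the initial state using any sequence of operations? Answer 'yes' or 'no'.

Answer: no

Derivation:
BFS explored all 194 reachable states.
Reachable set includes: (0,0,0), (0,0,1), (0,0,2), (0,0,3), (0,0,4), (0,0,5), (0,0,6), (0,0,7), (0,0,8), (0,0,9), (0,0,10), (0,0,11) ...
Target (A=2, B=1, C=2) not in reachable set → no.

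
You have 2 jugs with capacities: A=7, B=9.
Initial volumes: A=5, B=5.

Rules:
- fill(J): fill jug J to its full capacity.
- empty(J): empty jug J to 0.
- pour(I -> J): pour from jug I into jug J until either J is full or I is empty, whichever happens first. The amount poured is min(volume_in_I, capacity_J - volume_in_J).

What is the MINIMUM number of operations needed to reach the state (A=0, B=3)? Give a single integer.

Answer: 2

Derivation:
BFS from (A=5, B=5). One shortest path:
  1. pour(B -> A) -> (A=7 B=3)
  2. empty(A) -> (A=0 B=3)
Reached target in 2 moves.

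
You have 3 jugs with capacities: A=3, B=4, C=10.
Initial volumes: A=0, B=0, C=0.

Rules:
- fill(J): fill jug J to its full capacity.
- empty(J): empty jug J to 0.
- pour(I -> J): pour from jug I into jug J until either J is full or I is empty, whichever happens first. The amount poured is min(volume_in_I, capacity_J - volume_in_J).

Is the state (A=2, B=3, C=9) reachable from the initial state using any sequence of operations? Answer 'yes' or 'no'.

BFS explored all 166 reachable states.
Reachable set includes: (0,0,0), (0,0,1), (0,0,2), (0,0,3), (0,0,4), (0,0,5), (0,0,6), (0,0,7), (0,0,8), (0,0,9), (0,0,10), (0,1,0) ...
Target (A=2, B=3, C=9) not in reachable set → no.

Answer: no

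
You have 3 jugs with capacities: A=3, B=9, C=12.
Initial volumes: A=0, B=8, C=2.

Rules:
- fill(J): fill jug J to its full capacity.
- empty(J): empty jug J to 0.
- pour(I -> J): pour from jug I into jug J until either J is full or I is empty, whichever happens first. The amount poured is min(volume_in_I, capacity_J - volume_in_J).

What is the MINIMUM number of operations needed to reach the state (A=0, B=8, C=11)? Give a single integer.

BFS from (A=0, B=8, C=2). One shortest path:
  1. pour(C -> A) -> (A=2 B=8 C=0)
  2. fill(C) -> (A=2 B=8 C=12)
  3. pour(C -> A) -> (A=3 B=8 C=11)
  4. empty(A) -> (A=0 B=8 C=11)
Reached target in 4 moves.

Answer: 4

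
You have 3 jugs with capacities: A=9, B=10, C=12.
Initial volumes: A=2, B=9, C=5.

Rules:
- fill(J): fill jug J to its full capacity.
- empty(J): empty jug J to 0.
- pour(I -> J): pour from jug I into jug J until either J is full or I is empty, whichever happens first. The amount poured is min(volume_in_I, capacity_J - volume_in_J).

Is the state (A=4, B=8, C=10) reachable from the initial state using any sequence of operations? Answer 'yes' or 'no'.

Answer: no

Derivation:
BFS explored all 639 reachable states.
Reachable set includes: (0,0,0), (0,0,1), (0,0,2), (0,0,3), (0,0,4), (0,0,5), (0,0,6), (0,0,7), (0,0,8), (0,0,9), (0,0,10), (0,0,11) ...
Target (A=4, B=8, C=10) not in reachable set → no.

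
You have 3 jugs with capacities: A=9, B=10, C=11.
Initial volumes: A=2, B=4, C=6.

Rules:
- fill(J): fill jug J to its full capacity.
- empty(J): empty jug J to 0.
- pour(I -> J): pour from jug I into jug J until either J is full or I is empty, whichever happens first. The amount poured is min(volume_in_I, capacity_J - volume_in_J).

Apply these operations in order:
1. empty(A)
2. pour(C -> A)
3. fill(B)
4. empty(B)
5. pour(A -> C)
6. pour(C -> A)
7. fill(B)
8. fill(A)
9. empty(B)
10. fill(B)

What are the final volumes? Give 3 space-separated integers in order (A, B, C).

Answer: 9 10 0

Derivation:
Step 1: empty(A) -> (A=0 B=4 C=6)
Step 2: pour(C -> A) -> (A=6 B=4 C=0)
Step 3: fill(B) -> (A=6 B=10 C=0)
Step 4: empty(B) -> (A=6 B=0 C=0)
Step 5: pour(A -> C) -> (A=0 B=0 C=6)
Step 6: pour(C -> A) -> (A=6 B=0 C=0)
Step 7: fill(B) -> (A=6 B=10 C=0)
Step 8: fill(A) -> (A=9 B=10 C=0)
Step 9: empty(B) -> (A=9 B=0 C=0)
Step 10: fill(B) -> (A=9 B=10 C=0)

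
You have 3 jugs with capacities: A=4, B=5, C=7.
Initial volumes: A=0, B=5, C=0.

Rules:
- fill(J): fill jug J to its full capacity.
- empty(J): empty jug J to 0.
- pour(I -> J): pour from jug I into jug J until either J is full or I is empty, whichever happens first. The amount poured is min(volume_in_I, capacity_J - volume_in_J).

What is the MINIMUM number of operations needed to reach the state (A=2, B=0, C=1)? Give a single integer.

BFS from (A=0, B=5, C=0). One shortest path:
  1. pour(B -> C) -> (A=0 B=0 C=5)
  2. fill(B) -> (A=0 B=5 C=5)
  3. pour(B -> A) -> (A=4 B=1 C=5)
  4. pour(A -> C) -> (A=2 B=1 C=7)
  5. empty(C) -> (A=2 B=1 C=0)
  6. pour(B -> C) -> (A=2 B=0 C=1)
Reached target in 6 moves.

Answer: 6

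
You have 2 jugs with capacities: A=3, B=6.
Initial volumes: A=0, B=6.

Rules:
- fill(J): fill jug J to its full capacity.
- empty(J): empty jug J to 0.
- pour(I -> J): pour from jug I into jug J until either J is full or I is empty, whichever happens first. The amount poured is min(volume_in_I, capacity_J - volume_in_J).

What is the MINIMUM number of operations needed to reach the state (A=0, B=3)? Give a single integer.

Answer: 2

Derivation:
BFS from (A=0, B=6). One shortest path:
  1. pour(B -> A) -> (A=3 B=3)
  2. empty(A) -> (A=0 B=3)
Reached target in 2 moves.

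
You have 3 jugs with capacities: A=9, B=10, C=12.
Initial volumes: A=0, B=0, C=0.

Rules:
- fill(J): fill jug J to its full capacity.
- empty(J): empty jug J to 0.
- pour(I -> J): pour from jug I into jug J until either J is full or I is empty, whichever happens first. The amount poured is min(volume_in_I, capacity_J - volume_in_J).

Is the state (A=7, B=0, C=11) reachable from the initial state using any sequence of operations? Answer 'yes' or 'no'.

Answer: yes

Derivation:
BFS from (A=0, B=0, C=0):
  1. fill(A) -> (A=9 B=0 C=0)
  2. fill(B) -> (A=9 B=10 C=0)
  3. pour(B -> C) -> (A=9 B=0 C=10)
  4. pour(A -> B) -> (A=0 B=9 C=10)
  5. fill(A) -> (A=9 B=9 C=10)
  6. pour(A -> C) -> (A=7 B=9 C=12)
  7. pour(C -> B) -> (A=7 B=10 C=11)
  8. empty(B) -> (A=7 B=0 C=11)
Target reached → yes.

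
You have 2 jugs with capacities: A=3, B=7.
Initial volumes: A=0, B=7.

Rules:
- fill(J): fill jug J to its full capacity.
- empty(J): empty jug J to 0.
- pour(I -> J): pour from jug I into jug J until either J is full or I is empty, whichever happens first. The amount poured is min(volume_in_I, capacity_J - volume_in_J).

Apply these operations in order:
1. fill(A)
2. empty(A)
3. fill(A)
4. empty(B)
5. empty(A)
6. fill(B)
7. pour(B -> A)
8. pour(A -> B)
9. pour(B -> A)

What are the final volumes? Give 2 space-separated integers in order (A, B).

Answer: 3 4

Derivation:
Step 1: fill(A) -> (A=3 B=7)
Step 2: empty(A) -> (A=0 B=7)
Step 3: fill(A) -> (A=3 B=7)
Step 4: empty(B) -> (A=3 B=0)
Step 5: empty(A) -> (A=0 B=0)
Step 6: fill(B) -> (A=0 B=7)
Step 7: pour(B -> A) -> (A=3 B=4)
Step 8: pour(A -> B) -> (A=0 B=7)
Step 9: pour(B -> A) -> (A=3 B=4)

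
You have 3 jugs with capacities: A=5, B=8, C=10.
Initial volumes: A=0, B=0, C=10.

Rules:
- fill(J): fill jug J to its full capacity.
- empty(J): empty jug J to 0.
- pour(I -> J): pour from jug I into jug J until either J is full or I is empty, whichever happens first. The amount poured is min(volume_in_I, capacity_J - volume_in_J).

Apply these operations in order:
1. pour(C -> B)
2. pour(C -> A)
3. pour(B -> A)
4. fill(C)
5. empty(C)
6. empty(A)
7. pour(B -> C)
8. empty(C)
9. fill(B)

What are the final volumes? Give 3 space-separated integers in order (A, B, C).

Answer: 0 8 0

Derivation:
Step 1: pour(C -> B) -> (A=0 B=8 C=2)
Step 2: pour(C -> A) -> (A=2 B=8 C=0)
Step 3: pour(B -> A) -> (A=5 B=5 C=0)
Step 4: fill(C) -> (A=5 B=5 C=10)
Step 5: empty(C) -> (A=5 B=5 C=0)
Step 6: empty(A) -> (A=0 B=5 C=0)
Step 7: pour(B -> C) -> (A=0 B=0 C=5)
Step 8: empty(C) -> (A=0 B=0 C=0)
Step 9: fill(B) -> (A=0 B=8 C=0)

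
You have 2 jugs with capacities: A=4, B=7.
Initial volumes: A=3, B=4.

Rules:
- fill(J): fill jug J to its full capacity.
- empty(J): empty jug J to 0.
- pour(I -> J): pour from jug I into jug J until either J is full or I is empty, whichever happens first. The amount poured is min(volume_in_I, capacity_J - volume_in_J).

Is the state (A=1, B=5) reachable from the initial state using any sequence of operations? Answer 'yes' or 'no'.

BFS explored all 23 reachable states.
Reachable set includes: (0,0), (0,1), (0,2), (0,3), (0,4), (0,5), (0,6), (0,7), (1,0), (1,7), (2,0), (2,7) ...
Target (A=1, B=5) not in reachable set → no.

Answer: no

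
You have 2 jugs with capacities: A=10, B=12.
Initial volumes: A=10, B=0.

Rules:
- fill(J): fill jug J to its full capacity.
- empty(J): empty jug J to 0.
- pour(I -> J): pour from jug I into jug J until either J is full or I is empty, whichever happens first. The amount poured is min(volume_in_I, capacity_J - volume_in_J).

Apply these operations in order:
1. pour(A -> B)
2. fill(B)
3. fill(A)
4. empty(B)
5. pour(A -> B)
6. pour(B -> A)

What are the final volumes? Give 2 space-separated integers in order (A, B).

Answer: 10 0

Derivation:
Step 1: pour(A -> B) -> (A=0 B=10)
Step 2: fill(B) -> (A=0 B=12)
Step 3: fill(A) -> (A=10 B=12)
Step 4: empty(B) -> (A=10 B=0)
Step 5: pour(A -> B) -> (A=0 B=10)
Step 6: pour(B -> A) -> (A=10 B=0)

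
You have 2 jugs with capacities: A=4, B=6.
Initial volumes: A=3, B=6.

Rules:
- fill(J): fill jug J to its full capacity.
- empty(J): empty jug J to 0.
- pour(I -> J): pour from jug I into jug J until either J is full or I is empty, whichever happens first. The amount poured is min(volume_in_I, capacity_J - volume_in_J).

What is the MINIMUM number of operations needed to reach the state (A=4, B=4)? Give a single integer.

BFS from (A=3, B=6). One shortest path:
  1. fill(A) -> (A=4 B=6)
  2. empty(B) -> (A=4 B=0)
  3. pour(A -> B) -> (A=0 B=4)
  4. fill(A) -> (A=4 B=4)
Reached target in 4 moves.

Answer: 4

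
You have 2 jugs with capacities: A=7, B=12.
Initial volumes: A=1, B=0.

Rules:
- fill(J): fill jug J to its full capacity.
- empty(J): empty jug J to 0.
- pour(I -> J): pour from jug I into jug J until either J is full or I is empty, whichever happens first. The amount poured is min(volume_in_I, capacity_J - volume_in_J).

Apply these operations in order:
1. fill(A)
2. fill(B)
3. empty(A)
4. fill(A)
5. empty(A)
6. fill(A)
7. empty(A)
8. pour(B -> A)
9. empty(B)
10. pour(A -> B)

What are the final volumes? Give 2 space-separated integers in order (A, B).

Answer: 0 7

Derivation:
Step 1: fill(A) -> (A=7 B=0)
Step 2: fill(B) -> (A=7 B=12)
Step 3: empty(A) -> (A=0 B=12)
Step 4: fill(A) -> (A=7 B=12)
Step 5: empty(A) -> (A=0 B=12)
Step 6: fill(A) -> (A=7 B=12)
Step 7: empty(A) -> (A=0 B=12)
Step 8: pour(B -> A) -> (A=7 B=5)
Step 9: empty(B) -> (A=7 B=0)
Step 10: pour(A -> B) -> (A=0 B=7)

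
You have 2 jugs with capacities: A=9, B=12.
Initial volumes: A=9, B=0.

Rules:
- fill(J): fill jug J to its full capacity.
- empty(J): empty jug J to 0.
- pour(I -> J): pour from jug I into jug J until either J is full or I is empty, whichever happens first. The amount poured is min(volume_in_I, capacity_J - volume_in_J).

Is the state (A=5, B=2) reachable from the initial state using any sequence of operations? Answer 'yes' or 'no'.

BFS explored all 14 reachable states.
Reachable set includes: (0,0), (0,3), (0,6), (0,9), (0,12), (3,0), (3,12), (6,0), (6,12), (9,0), (9,3), (9,6) ...
Target (A=5, B=2) not in reachable set → no.

Answer: no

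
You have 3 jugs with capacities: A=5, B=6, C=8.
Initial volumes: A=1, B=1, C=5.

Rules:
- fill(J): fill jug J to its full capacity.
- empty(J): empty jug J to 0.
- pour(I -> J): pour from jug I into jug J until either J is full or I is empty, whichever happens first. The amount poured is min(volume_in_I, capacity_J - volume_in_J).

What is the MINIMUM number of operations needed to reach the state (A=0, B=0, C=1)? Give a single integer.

BFS from (A=1, B=1, C=5). One shortest path:
  1. empty(A) -> (A=0 B=1 C=5)
  2. empty(C) -> (A=0 B=1 C=0)
  3. pour(B -> C) -> (A=0 B=0 C=1)
Reached target in 3 moves.

Answer: 3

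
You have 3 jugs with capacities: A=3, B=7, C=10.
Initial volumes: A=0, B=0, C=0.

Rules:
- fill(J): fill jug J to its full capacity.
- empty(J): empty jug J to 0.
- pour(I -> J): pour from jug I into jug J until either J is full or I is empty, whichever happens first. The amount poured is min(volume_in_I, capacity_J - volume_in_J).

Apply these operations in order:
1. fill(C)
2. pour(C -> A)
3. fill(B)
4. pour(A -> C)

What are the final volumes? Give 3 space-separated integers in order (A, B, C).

Step 1: fill(C) -> (A=0 B=0 C=10)
Step 2: pour(C -> A) -> (A=3 B=0 C=7)
Step 3: fill(B) -> (A=3 B=7 C=7)
Step 4: pour(A -> C) -> (A=0 B=7 C=10)

Answer: 0 7 10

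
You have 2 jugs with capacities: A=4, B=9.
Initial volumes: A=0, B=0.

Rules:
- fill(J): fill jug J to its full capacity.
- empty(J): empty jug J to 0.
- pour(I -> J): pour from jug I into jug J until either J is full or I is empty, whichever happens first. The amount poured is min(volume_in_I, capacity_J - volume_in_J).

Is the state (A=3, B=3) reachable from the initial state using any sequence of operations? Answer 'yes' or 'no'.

Answer: no

Derivation:
BFS explored all 26 reachable states.
Reachable set includes: (0,0), (0,1), (0,2), (0,3), (0,4), (0,5), (0,6), (0,7), (0,8), (0,9), (1,0), (1,9) ...
Target (A=3, B=3) not in reachable set → no.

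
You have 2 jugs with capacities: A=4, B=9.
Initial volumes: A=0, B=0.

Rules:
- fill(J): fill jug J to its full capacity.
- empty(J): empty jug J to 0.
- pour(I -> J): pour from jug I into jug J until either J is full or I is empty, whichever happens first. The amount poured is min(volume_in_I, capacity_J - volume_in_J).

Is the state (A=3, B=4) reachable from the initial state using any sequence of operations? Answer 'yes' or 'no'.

Answer: no

Derivation:
BFS explored all 26 reachable states.
Reachable set includes: (0,0), (0,1), (0,2), (0,3), (0,4), (0,5), (0,6), (0,7), (0,8), (0,9), (1,0), (1,9) ...
Target (A=3, B=4) not in reachable set → no.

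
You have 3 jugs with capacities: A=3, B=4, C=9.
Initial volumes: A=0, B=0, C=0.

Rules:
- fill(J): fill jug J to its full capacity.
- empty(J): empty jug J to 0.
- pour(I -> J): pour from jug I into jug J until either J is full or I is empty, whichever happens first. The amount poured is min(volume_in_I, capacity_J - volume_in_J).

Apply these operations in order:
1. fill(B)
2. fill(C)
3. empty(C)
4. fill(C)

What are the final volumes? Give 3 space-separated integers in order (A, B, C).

Step 1: fill(B) -> (A=0 B=4 C=0)
Step 2: fill(C) -> (A=0 B=4 C=9)
Step 3: empty(C) -> (A=0 B=4 C=0)
Step 4: fill(C) -> (A=0 B=4 C=9)

Answer: 0 4 9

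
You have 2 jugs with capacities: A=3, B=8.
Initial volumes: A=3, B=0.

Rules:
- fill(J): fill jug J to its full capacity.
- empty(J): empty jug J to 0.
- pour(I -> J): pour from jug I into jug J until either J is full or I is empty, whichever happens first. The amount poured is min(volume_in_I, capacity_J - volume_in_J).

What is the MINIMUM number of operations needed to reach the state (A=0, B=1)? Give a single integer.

BFS from (A=3, B=0). One shortest path:
  1. pour(A -> B) -> (A=0 B=3)
  2. fill(A) -> (A=3 B=3)
  3. pour(A -> B) -> (A=0 B=6)
  4. fill(A) -> (A=3 B=6)
  5. pour(A -> B) -> (A=1 B=8)
  6. empty(B) -> (A=1 B=0)
  7. pour(A -> B) -> (A=0 B=1)
Reached target in 7 moves.

Answer: 7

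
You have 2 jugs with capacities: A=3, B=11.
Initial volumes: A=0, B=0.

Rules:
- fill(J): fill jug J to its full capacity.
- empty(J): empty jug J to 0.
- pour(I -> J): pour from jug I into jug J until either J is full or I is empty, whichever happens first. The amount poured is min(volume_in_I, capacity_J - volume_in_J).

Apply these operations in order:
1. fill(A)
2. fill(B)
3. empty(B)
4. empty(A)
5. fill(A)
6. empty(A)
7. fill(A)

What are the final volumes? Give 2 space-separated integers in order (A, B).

Step 1: fill(A) -> (A=3 B=0)
Step 2: fill(B) -> (A=3 B=11)
Step 3: empty(B) -> (A=3 B=0)
Step 4: empty(A) -> (A=0 B=0)
Step 5: fill(A) -> (A=3 B=0)
Step 6: empty(A) -> (A=0 B=0)
Step 7: fill(A) -> (A=3 B=0)

Answer: 3 0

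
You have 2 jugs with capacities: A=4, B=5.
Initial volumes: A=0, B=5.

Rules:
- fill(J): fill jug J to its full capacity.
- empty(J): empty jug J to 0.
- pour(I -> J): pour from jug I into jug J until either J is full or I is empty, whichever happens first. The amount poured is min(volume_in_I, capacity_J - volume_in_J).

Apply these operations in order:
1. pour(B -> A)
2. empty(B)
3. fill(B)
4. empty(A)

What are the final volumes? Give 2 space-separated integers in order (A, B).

Step 1: pour(B -> A) -> (A=4 B=1)
Step 2: empty(B) -> (A=4 B=0)
Step 3: fill(B) -> (A=4 B=5)
Step 4: empty(A) -> (A=0 B=5)

Answer: 0 5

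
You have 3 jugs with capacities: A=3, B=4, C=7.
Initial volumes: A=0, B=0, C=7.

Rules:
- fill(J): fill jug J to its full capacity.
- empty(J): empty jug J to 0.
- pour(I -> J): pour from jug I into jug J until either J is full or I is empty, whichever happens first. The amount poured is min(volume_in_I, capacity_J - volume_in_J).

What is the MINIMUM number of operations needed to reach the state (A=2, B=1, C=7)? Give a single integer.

Answer: 5

Derivation:
BFS from (A=0, B=0, C=7). One shortest path:
  1. fill(A) -> (A=3 B=0 C=7)
  2. pour(A -> B) -> (A=0 B=3 C=7)
  3. pour(C -> A) -> (A=3 B=3 C=4)
  4. pour(A -> B) -> (A=2 B=4 C=4)
  5. pour(B -> C) -> (A=2 B=1 C=7)
Reached target in 5 moves.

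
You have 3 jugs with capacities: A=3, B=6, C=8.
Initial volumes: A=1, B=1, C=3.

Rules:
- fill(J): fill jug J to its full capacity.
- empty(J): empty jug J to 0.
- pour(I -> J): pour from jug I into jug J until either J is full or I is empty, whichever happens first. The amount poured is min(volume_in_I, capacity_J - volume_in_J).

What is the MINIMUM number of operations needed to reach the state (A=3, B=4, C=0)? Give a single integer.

Answer: 2

Derivation:
BFS from (A=1, B=1, C=3). One shortest path:
  1. fill(A) -> (A=3 B=1 C=3)
  2. pour(C -> B) -> (A=3 B=4 C=0)
Reached target in 2 moves.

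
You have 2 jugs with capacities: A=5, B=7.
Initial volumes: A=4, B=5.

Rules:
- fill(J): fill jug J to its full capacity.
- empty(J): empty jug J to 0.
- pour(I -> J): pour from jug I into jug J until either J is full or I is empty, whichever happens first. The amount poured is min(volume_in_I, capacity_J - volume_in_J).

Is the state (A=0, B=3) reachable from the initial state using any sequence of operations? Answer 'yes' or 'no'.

BFS from (A=4, B=5):
  1. fill(A) -> (A=5 B=5)
  2. pour(A -> B) -> (A=3 B=7)
  3. empty(B) -> (A=3 B=0)
  4. pour(A -> B) -> (A=0 B=3)
Target reached → yes.

Answer: yes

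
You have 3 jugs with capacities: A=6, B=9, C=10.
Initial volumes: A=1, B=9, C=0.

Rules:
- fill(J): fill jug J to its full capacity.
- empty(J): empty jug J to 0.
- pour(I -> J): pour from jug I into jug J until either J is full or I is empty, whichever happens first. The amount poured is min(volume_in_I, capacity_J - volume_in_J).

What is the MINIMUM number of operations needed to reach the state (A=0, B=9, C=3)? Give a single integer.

Answer: 5

Derivation:
BFS from (A=1, B=9, C=0). One shortest path:
  1. empty(A) -> (A=0 B=9 C=0)
  2. pour(B -> A) -> (A=6 B=3 C=0)
  3. empty(A) -> (A=0 B=3 C=0)
  4. pour(B -> C) -> (A=0 B=0 C=3)
  5. fill(B) -> (A=0 B=9 C=3)
Reached target in 5 moves.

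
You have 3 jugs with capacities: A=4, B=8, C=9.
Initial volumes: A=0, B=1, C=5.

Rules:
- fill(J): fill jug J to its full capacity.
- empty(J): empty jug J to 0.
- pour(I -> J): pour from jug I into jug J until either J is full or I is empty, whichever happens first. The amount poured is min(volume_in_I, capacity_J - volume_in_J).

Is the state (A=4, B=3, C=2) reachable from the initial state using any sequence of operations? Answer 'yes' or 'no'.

Answer: yes

Derivation:
BFS from (A=0, B=1, C=5):
  1. fill(A) -> (A=4 B=1 C=5)
  2. empty(C) -> (A=4 B=1 C=0)
  3. pour(A -> C) -> (A=0 B=1 C=4)
  4. pour(B -> A) -> (A=1 B=0 C=4)
  5. fill(B) -> (A=1 B=8 C=4)
  6. pour(B -> C) -> (A=1 B=3 C=9)
  7. pour(C -> A) -> (A=4 B=3 C=6)
  8. empty(A) -> (A=0 B=3 C=6)
  9. pour(C -> A) -> (A=4 B=3 C=2)
Target reached → yes.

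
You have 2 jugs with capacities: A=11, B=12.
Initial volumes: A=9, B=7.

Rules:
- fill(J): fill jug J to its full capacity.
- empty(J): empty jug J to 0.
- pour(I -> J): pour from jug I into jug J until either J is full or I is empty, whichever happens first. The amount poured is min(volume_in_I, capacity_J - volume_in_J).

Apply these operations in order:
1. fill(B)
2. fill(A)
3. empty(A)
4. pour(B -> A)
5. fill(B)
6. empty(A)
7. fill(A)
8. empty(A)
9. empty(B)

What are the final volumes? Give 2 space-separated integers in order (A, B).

Step 1: fill(B) -> (A=9 B=12)
Step 2: fill(A) -> (A=11 B=12)
Step 3: empty(A) -> (A=0 B=12)
Step 4: pour(B -> A) -> (A=11 B=1)
Step 5: fill(B) -> (A=11 B=12)
Step 6: empty(A) -> (A=0 B=12)
Step 7: fill(A) -> (A=11 B=12)
Step 8: empty(A) -> (A=0 B=12)
Step 9: empty(B) -> (A=0 B=0)

Answer: 0 0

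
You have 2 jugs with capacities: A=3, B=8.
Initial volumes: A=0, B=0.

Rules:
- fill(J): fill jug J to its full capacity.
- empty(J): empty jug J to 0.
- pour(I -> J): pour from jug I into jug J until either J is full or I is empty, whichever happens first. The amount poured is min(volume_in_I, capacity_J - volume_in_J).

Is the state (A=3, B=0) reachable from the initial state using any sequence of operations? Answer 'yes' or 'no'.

BFS from (A=0, B=0):
  1. fill(A) -> (A=3 B=0)
Target reached → yes.

Answer: yes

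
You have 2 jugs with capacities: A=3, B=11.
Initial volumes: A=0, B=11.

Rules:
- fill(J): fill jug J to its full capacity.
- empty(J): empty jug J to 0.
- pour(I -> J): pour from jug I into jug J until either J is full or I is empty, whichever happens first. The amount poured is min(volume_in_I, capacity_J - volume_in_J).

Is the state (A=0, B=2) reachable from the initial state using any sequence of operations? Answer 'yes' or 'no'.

BFS from (A=0, B=11):
  1. pour(B -> A) -> (A=3 B=8)
  2. empty(A) -> (A=0 B=8)
  3. pour(B -> A) -> (A=3 B=5)
  4. empty(A) -> (A=0 B=5)
  5. pour(B -> A) -> (A=3 B=2)
  6. empty(A) -> (A=0 B=2)
Target reached → yes.

Answer: yes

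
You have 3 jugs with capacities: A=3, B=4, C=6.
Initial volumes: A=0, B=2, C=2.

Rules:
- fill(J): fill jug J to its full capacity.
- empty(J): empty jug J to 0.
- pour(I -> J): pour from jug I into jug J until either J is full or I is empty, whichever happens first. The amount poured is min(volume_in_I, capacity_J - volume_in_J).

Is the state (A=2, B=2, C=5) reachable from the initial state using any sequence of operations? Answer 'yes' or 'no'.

BFS explored all 110 reachable states.
Reachable set includes: (0,0,0), (0,0,1), (0,0,2), (0,0,3), (0,0,4), (0,0,5), (0,0,6), (0,1,0), (0,1,1), (0,1,2), (0,1,3), (0,1,4) ...
Target (A=2, B=2, C=5) not in reachable set → no.

Answer: no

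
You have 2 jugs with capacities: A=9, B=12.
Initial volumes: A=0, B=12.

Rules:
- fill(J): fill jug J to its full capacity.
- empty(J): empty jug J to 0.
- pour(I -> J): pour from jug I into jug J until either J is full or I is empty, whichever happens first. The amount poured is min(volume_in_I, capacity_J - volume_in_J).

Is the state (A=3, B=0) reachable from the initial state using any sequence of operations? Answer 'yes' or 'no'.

Answer: yes

Derivation:
BFS from (A=0, B=12):
  1. pour(B -> A) -> (A=9 B=3)
  2. empty(A) -> (A=0 B=3)
  3. pour(B -> A) -> (A=3 B=0)
Target reached → yes.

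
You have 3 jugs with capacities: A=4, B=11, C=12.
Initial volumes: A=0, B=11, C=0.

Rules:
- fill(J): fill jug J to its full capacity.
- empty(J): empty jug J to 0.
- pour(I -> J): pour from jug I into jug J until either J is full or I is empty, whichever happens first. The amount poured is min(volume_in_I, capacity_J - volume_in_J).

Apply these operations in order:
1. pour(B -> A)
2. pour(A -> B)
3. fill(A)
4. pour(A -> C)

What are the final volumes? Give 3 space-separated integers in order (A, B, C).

Step 1: pour(B -> A) -> (A=4 B=7 C=0)
Step 2: pour(A -> B) -> (A=0 B=11 C=0)
Step 3: fill(A) -> (A=4 B=11 C=0)
Step 4: pour(A -> C) -> (A=0 B=11 C=4)

Answer: 0 11 4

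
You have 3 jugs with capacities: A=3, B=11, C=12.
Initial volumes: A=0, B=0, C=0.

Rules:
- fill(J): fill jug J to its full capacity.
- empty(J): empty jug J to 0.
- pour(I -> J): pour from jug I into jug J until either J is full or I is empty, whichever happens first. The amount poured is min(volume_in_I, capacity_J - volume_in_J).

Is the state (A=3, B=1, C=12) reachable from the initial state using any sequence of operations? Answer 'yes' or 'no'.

Answer: yes

Derivation:
BFS from (A=0, B=0, C=0):
  1. fill(A) -> (A=3 B=0 C=0)
  2. fill(C) -> (A=3 B=0 C=12)
  3. pour(C -> B) -> (A=3 B=11 C=1)
  4. empty(B) -> (A=3 B=0 C=1)
  5. pour(C -> B) -> (A=3 B=1 C=0)
  6. fill(C) -> (A=3 B=1 C=12)
Target reached → yes.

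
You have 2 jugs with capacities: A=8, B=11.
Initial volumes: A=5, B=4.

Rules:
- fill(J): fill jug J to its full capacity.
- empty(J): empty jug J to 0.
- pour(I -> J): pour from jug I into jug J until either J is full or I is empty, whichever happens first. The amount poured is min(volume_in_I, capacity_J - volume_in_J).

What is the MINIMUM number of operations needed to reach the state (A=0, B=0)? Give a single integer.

BFS from (A=5, B=4). One shortest path:
  1. empty(A) -> (A=0 B=4)
  2. empty(B) -> (A=0 B=0)
Reached target in 2 moves.

Answer: 2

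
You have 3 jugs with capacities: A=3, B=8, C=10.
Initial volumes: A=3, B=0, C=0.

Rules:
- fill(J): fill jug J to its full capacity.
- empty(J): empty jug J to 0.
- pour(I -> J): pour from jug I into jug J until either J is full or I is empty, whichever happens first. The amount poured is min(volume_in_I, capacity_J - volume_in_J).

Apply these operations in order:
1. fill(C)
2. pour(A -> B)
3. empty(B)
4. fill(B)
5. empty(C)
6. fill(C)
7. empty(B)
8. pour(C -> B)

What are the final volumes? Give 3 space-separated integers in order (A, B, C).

Answer: 0 8 2

Derivation:
Step 1: fill(C) -> (A=3 B=0 C=10)
Step 2: pour(A -> B) -> (A=0 B=3 C=10)
Step 3: empty(B) -> (A=0 B=0 C=10)
Step 4: fill(B) -> (A=0 B=8 C=10)
Step 5: empty(C) -> (A=0 B=8 C=0)
Step 6: fill(C) -> (A=0 B=8 C=10)
Step 7: empty(B) -> (A=0 B=0 C=10)
Step 8: pour(C -> B) -> (A=0 B=8 C=2)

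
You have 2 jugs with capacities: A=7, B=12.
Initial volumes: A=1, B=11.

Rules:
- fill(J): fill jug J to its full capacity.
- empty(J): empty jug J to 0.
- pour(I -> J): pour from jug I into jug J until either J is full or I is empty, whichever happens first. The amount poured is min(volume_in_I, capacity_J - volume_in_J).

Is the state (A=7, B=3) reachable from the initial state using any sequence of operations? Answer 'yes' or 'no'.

Answer: yes

Derivation:
BFS from (A=1, B=11):
  1. pour(B -> A) -> (A=7 B=5)
  2. empty(A) -> (A=0 B=5)
  3. pour(B -> A) -> (A=5 B=0)
  4. fill(B) -> (A=5 B=12)
  5. pour(B -> A) -> (A=7 B=10)
  6. empty(A) -> (A=0 B=10)
  7. pour(B -> A) -> (A=7 B=3)
Target reached → yes.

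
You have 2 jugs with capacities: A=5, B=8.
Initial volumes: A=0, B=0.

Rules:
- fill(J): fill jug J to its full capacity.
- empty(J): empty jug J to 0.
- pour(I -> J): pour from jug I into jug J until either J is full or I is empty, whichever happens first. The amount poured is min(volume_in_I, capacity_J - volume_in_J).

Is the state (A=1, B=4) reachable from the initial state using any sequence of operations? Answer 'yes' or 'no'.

Answer: no

Derivation:
BFS explored all 26 reachable states.
Reachable set includes: (0,0), (0,1), (0,2), (0,3), (0,4), (0,5), (0,6), (0,7), (0,8), (1,0), (1,8), (2,0) ...
Target (A=1, B=4) not in reachable set → no.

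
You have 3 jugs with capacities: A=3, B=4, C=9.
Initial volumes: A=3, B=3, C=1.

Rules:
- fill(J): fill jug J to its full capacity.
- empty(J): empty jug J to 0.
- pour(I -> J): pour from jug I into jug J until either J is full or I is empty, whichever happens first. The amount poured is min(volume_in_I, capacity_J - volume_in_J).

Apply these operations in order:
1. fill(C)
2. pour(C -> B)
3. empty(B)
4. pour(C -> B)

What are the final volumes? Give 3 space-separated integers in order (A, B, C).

Answer: 3 4 4

Derivation:
Step 1: fill(C) -> (A=3 B=3 C=9)
Step 2: pour(C -> B) -> (A=3 B=4 C=8)
Step 3: empty(B) -> (A=3 B=0 C=8)
Step 4: pour(C -> B) -> (A=3 B=4 C=4)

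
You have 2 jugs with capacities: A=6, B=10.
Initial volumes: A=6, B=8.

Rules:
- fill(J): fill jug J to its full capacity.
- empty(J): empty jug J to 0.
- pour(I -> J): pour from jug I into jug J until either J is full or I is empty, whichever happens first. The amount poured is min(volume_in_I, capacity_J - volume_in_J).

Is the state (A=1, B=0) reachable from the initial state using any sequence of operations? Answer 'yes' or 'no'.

BFS explored all 16 reachable states.
Reachable set includes: (0,0), (0,2), (0,4), (0,6), (0,8), (0,10), (2,0), (2,10), (4,0), (4,10), (6,0), (6,2) ...
Target (A=1, B=0) not in reachable set → no.

Answer: no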